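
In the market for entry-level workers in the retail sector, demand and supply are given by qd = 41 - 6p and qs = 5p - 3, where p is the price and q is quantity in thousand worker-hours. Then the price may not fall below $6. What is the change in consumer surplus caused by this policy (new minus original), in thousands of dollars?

In a free market, 41 - 6p = 5p - 3 gives the equilibrium p* = 4, q* = 17.
Because the floor (6) lies above the market-clearing price, it is binding.
At p = 6: qd = 41 - 6·6 = 5 and qs = 5·6 - 3 = 27.
Consumer surplus without the control is ½ · (41/6 - 4) · 17 = 289/12.
With the floor, consumers buy 5 units at 6, so CS = ½ · (41/6 - 6) · 5 = 25/12.
Change in consumer surplus = 25/12 - 289/12 = -22.

-22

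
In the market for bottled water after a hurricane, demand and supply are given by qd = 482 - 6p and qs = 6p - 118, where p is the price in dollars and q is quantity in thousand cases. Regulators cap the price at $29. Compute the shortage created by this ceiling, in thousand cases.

252

Equilibrium: 482 - 6p = 6p - 118, so 600 = 12p and p* = 50, q* = 182.
Since 29 < 50, the ceiling is binding.
At p = 29: qd = 482 - 6·29 = 308 and qs = 6·29 - 118 = 56.
Shortage = qd - qs = 308 - 56 = 252.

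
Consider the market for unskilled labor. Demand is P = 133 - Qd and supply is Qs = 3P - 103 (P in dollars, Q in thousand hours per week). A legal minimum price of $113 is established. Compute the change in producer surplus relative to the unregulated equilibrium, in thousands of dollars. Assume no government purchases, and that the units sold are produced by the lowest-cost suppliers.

594

Rearranging demand gives Qd = 133 - P. Setting quantity demanded equal to quantity supplied, 133 - P = 3P - 103, gives P* = 59 and Q* = 74.
The floor of 113 is above the equilibrium price 59, so it binds.
At P = 113: Qd = 133 - 113 = 20 and Qs = 3·113 - 103 = 236.
Producer surplus without the control is ½ · (59 - 103/3) · 74 = 2738/3.
With the floor, 20 units are sold at 113. The supply price at Q = 20 is 41, so PS = ½ · [(113 - 103/3) + (113 - 41)] · 20 = 4520/3.
Change in producer surplus = 4520/3 - 2738/3 = 594.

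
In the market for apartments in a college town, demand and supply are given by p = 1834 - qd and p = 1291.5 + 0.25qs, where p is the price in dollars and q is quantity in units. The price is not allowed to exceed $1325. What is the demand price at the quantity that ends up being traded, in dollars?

Rearranging demand gives qd = 1834 - p; rearranging supply gives qs = 4p - 5166. In a free market, 1834 - p = 4p - 5166 gives the equilibrium p* = 1400, q* = 434.
Since 1325 < 1400, the ceiling is binding.
At p = 1325: qd = 1834 - 1325 = 509 and qs = 4·1325 - 5166 = 134.
Only 134 units reach the market. On the demand curve, the marginal buyer's willingness to pay at q = 134 is (1834 - 134) = 1700.

1700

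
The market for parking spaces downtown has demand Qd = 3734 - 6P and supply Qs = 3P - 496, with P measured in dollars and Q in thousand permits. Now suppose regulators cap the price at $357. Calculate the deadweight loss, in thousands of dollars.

Without the control the market clears where 3734 - 6P = 3P - 496, i.e. P* = 470 and Q* = 914.
The ceiling of 357 is below the equilibrium price 470, so it binds.
At P = 357: Qd = 3734 - 6·357 = 1592 and Qs = 3·357 - 496 = 575.
Quantity traded falls to 575. At Q = 575 the demand price is (3734 - 575)/6 = 526.5 and the supply price is (496 + 575)/3 = 357.
Deadweight loss = ½ · (526.5 - 357) · (914 - 575) = ½ · 169.5 · 339 = 28730.25.

28730.25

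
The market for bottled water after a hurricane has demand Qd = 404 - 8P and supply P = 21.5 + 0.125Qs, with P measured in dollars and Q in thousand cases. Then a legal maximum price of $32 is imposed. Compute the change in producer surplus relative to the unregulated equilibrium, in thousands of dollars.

-400

Rearranging supply gives Qs = 8P - 172. Setting quantity demanded equal to quantity supplied, 404 - 8P = 8P - 172, gives P* = 36 and Q* = 116.
Because the ceiling (32) lies below the market-clearing price, it is binding.
At P = 32: Qd = 404 - 8·32 = 148 and Qs = 8·32 - 172 = 84.
Producer surplus without the control is ½ · (36 - 21.5) · 116 = 841.
With the ceiling, producers sell 84 units at 32, so PS = ½ · (32 - 21.5) · 84 = 441.
Change in producer surplus = 441 - 841 = -400.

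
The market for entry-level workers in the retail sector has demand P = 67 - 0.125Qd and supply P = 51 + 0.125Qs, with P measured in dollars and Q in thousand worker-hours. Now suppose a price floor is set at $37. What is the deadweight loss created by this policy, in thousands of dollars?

Rearranging demand gives Qd = 536 - 8P; rearranging supply gives Qs = 8P - 408. In a free market, 536 - 8P = 8P - 408 gives the equilibrium P* = 59, Q* = 64.
Since 37 is below P* = 59, the floor does not bind and the free-market outcome prevails.
Since the control does not bind, no trades are prevented and deadweight loss is zero.

0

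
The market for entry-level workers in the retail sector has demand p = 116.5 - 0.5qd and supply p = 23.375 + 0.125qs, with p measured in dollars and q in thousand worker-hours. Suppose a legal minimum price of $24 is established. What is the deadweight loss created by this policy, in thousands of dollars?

0

Rearranging demand gives qd = 233 - 2p; rearranging supply gives qs = 8p - 187. Equilibrium: 233 - 2p = 8p - 187, so 420 = 10p and p* = 42, q* = 149.
The floor of 24 is below the equilibrium price 42, so it is not binding; the market clears at p* = 42, q* = 149.
Since the control does not bind, no trades are prevented and deadweight loss is zero.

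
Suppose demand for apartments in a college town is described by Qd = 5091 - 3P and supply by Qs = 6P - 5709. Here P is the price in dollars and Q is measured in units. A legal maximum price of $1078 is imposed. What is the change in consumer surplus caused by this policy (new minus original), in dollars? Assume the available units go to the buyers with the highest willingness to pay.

3294

Without the control the market clears where 5091 - 3P = 6P - 5709, i.e. P* = 1200 and Q* = 1491.
The ceiling of 1078 is below the equilibrium price 1200, so it binds.
At P = 1078: Qd = 5091 - 3·1078 = 1857 and Qs = 6·1078 - 5709 = 759.
Consumer surplus without the control is ½ · (1697 - 1200) · 1491 = 370513.5.
With the ceiling, 759 units are sold at 1078 (assume they go to the highest-value buyers). The demand price at Q = 759 is 1444, so CS = ½ · [(1697 - 1078) + (1444 - 1078)] · 759 = 373807.5.
Change in consumer surplus = 373807.5 - 370513.5 = 3294.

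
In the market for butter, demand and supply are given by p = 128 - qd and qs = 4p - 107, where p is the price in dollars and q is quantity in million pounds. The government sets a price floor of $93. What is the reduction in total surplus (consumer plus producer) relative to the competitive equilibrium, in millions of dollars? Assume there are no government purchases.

1322.5

Rearranging demand gives qd = 128 - p. In a free market, 128 - p = 4p - 107 gives the equilibrium p* = 47, q* = 81.
Since 93 > 47, the floor is binding.
At p = 93: qd = 128 - 93 = 35 and qs = 4·93 - 107 = 265.
Quantity traded falls to 35. At q = 35 the demand price is 128 - 35 = 93 and the supply price is (107 + 35)/4 = 35.5.
Deadweight loss = ½ · (93 - 35.5) · (81 - 35) = ½ · 57.5 · 46 = 1322.5.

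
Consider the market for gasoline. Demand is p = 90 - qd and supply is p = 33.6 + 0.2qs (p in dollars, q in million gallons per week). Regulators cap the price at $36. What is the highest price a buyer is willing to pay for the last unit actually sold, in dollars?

Rearranging demand gives qd = 90 - p; rearranging supply gives qs = 5p - 168. In a free market, 90 - p = 5p - 168 gives the equilibrium p* = 43, q* = 47.
Because the ceiling (36) lies below the market-clearing price, it is binding.
At p = 36: qd = 90 - 36 = 54 and qs = 5·36 - 168 = 12.
Only 12 units reach the market. On the demand curve, the marginal buyer's willingness to pay at q = 12 is (90 - 12) = 78.

78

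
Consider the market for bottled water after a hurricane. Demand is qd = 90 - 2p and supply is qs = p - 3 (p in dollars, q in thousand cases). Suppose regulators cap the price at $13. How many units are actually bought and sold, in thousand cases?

Setting quantity demanded equal to quantity supplied, 90 - 2p = p - 3, gives p* = 31 and q* = 28.
Since 13 < 31, the ceiling is binding.
At p = 13: qd = 90 - 2·13 = 64 and qs = 13 - 3 = 10.
The quantity actually transacted is the short side, supply: 10.

10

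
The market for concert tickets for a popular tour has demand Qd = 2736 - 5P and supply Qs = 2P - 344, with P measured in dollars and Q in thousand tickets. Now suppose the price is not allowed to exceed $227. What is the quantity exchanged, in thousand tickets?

110

In a free market, 2736 - 5P = 2P - 344 gives the equilibrium P* = 440, Q* = 536.
The ceiling of 227 is below the equilibrium price 440, so it binds.
At P = 227: Qd = 2736 - 5·227 = 1601 and Qs = 2·227 - 344 = 110.
The quantity actually transacted is the short side, supply: 110.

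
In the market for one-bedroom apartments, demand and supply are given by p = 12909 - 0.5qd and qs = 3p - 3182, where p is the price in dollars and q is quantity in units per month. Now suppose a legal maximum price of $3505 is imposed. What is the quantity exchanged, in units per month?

7333

Rearranging demand gives qd = 25818 - 2p. In a free market, 25818 - 2p = 3p - 3182 gives the equilibrium p* = 5800, q* = 14218.
Because the ceiling (3505) lies below the market-clearing price, it is binding.
At p = 3505: qd = 25818 - 2·3505 = 18808 and qs = 3·3505 - 3182 = 7333.
The quantity actually transacted is the short side, supply: 7333.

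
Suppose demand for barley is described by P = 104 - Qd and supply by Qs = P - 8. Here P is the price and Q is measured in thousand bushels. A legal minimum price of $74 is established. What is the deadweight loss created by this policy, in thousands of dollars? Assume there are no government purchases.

324

Rearranging demand gives Qd = 104 - P. Setting quantity demanded equal to quantity supplied, 104 - P = P - 8, gives P* = 56 and Q* = 48.
The floor of 74 is above the equilibrium price 56, so it binds.
At P = 74: Qd = 104 - 74 = 30 and Qs = 74 - 8 = 66.
Quantity traded falls to 30. At Q = 30 the demand price is 104 - 30 = 74 and the supply price is 8 + 30 = 38.
Deadweight loss = ½ · (74 - 38) · (48 - 30) = ½ · 36 · 18 = 324.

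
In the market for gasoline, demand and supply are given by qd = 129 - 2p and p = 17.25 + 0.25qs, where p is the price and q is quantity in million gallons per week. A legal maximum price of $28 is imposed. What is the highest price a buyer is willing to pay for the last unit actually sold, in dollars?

43

Rearranging supply gives qs = 4p - 69. Setting quantity demanded equal to quantity supplied, 129 - 2p = 4p - 69, gives p* = 33 and q* = 63.
Since 28 < 33, the ceiling is binding.
At p = 28: qd = 129 - 2·28 = 73 and qs = 4·28 - 69 = 43.
Only 43 units reach the market. On the demand curve, the marginal buyer's willingness to pay at q = 43 is (129 - 43)/2 = 43.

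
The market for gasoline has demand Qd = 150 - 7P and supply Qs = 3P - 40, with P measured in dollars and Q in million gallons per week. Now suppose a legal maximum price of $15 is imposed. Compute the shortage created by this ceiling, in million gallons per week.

40

Setting quantity demanded equal to quantity supplied, 150 - 7P = 3P - 40, gives P* = 19 and Q* = 17.
The ceiling of 15 is below the equilibrium price 19, so it binds.
At P = 15: Qd = 150 - 7·15 = 45 and Qs = 3·15 - 40 = 5.
Shortage = Qd - Qs = 45 - 5 = 40.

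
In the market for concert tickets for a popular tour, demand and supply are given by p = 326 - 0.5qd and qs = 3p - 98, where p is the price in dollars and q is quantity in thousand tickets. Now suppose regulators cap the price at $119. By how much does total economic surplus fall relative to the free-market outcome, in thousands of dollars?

Rearranging demand gives qd = 652 - 2p. Without the control the market clears where 652 - 2p = 3p - 98, i.e. p* = 150 and q* = 352.
The ceiling of 119 is below the equilibrium price 150, so it binds.
At p = 119: qd = 652 - 2·119 = 414 and qs = 3·119 - 98 = 259.
Quantity traded falls to 259. At q = 259 the demand price is (652 - 259)/2 = 196.5 and the supply price is (98 + 259)/3 = 119.
Deadweight loss = ½ · (196.5 - 119) · (352 - 259) = ½ · 77.5 · 93 = 3603.75.

3603.75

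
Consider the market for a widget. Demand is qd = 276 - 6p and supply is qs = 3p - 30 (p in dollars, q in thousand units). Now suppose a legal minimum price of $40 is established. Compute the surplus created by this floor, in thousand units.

Equilibrium: 276 - 6p = 3p - 30, so 306 = 9p and p* = 34, q* = 72.
Because the floor (40) lies above the market-clearing price, it is binding.
At p = 40: qd = 276 - 6·40 = 36 and qs = 3·40 - 30 = 90.
Surplus = qs - qd = 90 - 36 = 54.

54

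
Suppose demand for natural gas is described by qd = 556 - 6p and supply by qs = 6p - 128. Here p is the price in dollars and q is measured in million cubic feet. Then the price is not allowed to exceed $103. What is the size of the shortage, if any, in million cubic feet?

0

In a free market, 556 - 6p = 6p - 128 gives the equilibrium p* = 57, q* = 214.
Since 103 is above p* = 57, the ceiling does not bind and the free-market outcome prevails.
Since the control does not bind, there is no shortage.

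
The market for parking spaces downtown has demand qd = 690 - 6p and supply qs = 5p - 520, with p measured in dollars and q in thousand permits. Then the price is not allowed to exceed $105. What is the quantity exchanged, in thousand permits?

Without the control the market clears where 690 - 6p = 5p - 520, i.e. p* = 110 and q* = 30.
Since 105 < 110, the ceiling is binding.
At p = 105: qd = 690 - 6·105 = 60 and qs = 5·105 - 520 = 5.
The quantity actually transacted is the short side, supply: 5.

5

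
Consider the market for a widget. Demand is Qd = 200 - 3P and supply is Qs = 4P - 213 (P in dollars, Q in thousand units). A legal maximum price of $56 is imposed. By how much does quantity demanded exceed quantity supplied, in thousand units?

21

In a free market, 200 - 3P = 4P - 213 gives the equilibrium P* = 59, Q* = 23.
Because the ceiling (56) lies below the market-clearing price, it is binding.
At P = 56: Qd = 200 - 3·56 = 32 and Qs = 4·56 - 213 = 11.
Shortage = Qd - Qs = 32 - 11 = 21.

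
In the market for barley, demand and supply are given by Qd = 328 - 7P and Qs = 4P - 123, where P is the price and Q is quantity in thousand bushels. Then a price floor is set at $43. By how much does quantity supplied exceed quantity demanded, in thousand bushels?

22

In a free market, 328 - 7P = 4P - 123 gives the equilibrium P* = 41, Q* = 41.
Since 43 > 41, the floor is binding.
At P = 43: Qd = 328 - 7·43 = 27 and Qs = 4·43 - 123 = 49.
Surplus = Qs - Qd = 49 - 27 = 22.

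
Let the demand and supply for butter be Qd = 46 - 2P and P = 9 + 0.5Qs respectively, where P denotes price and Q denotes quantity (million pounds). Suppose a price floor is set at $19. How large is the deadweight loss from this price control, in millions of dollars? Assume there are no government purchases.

18

Rearranging supply gives Qs = 2P - 18. Equilibrium: 46 - 2P = 2P - 18, so 64 = 4P and P* = 16, Q* = 14.
The floor of 19 is above the equilibrium price 16, so it binds.
At P = 19: Qd = 46 - 2·19 = 8 and Qs = 2·19 - 18 = 20.
Quantity traded falls to 8. At Q = 8 the demand price is (46 - 8)/2 = 19 and the supply price is (18 + 8)/2 = 13.
Deadweight loss = ½ · (19 - 13) · (14 - 8) = ½ · 6 · 6 = 18.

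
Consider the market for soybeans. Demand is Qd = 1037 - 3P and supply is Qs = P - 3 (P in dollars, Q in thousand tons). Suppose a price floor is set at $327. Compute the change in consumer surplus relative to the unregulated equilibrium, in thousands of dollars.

-10485.5

In a free market, 1037 - 3P = P - 3 gives the equilibrium P* = 260, Q* = 257.
Since 327 > 260, the floor is binding.
At P = 327: Qd = 1037 - 3·327 = 56 and Qs = 327 - 3 = 324.
Consumer surplus without the control is ½ · (1037/3 - 260) · 257 = 66049/6.
With the floor, consumers buy 56 units at 327, so CS = ½ · (1037/3 - 327) · 56 = 1568/3.
Change in consumer surplus = 1568/3 - 66049/6 = -10485.5.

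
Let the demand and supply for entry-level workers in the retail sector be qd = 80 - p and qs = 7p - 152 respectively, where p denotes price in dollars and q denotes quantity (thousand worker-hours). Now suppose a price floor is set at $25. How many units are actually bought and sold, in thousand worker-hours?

Without the control the market clears where 80 - p = 7p - 152, i.e. p* = 29 and q* = 51.
The floor of 25 is below the equilibrium price 29, so it is not binding; the market clears at p* = 29, q* = 51.

51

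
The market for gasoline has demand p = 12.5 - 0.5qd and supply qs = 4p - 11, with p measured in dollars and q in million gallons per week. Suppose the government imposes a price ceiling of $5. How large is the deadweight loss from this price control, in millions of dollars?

Rearranging demand gives qd = 25 - 2p. Setting quantity demanded equal to quantity supplied, 25 - 2p = 4p - 11, gives p* = 6 and q* = 13.
The ceiling of 5 is below the equilibrium price 6, so it binds.
At p = 5: qd = 25 - 2·5 = 15 and qs = 4·5 - 11 = 9.
Quantity traded falls to 9. At q = 9 the demand price is (25 - 9)/2 = 8 and the supply price is (11 + 9)/4 = 5.
Deadweight loss = ½ · (8 - 5) · (13 - 9) = ½ · 3 · 4 = 6.

6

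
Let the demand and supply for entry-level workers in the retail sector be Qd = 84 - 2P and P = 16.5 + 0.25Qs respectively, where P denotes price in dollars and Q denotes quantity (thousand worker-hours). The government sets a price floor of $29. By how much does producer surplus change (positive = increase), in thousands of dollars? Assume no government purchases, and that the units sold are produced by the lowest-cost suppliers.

96

Rearranging supply gives Qs = 4P - 66. Setting quantity demanded equal to quantity supplied, 84 - 2P = 4P - 66, gives P* = 25 and Q* = 34.
Since 29 > 25, the floor is binding.
At P = 29: Qd = 84 - 2·29 = 26 and Qs = 4·29 - 66 = 50.
Producer surplus without the control is ½ · (25 - 16.5) · 34 = 144.5.
With the floor, 26 units are sold at 29. The supply price at Q = 26 is 23, so PS = ½ · [(29 - 16.5) + (29 - 23)] · 26 = 240.5.
Change in producer surplus = 240.5 - 144.5 = 96.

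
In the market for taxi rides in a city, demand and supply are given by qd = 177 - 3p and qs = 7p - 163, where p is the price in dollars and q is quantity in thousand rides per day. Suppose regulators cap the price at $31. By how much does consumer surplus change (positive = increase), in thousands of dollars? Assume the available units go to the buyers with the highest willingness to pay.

88.5

In a free market, 177 - 3p = 7p - 163 gives the equilibrium p* = 34, q* = 75.
Because the ceiling (31) lies below the market-clearing price, it is binding.
At p = 31: qd = 177 - 3·31 = 84 and qs = 7·31 - 163 = 54.
Consumer surplus without the control is ½ · (59 - 34) · 75 = 937.5.
With the ceiling, 54 units are sold at 31 (assume they go to the highest-value buyers). The demand price at q = 54 is 41, so CS = ½ · [(59 - 31) + (41 - 31)] · 54 = 1026.
Change in consumer surplus = 1026 - 937.5 = 88.5.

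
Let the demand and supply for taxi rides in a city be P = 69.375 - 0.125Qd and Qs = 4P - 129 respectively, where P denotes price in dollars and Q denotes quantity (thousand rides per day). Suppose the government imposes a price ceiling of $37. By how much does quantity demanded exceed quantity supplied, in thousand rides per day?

Rearranging demand gives Qd = 555 - 8P. In a free market, 555 - 8P = 4P - 129 gives the equilibrium P* = 57, Q* = 99.
Because the ceiling (37) lies below the market-clearing price, it is binding.
At P = 37: Qd = 555 - 8·37 = 259 and Qs = 4·37 - 129 = 19.
Shortage = Qd - Qs = 259 - 19 = 240.

240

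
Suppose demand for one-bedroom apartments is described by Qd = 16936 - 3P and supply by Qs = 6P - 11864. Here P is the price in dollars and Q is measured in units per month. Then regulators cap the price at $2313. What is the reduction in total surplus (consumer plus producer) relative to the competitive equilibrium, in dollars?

In a free market, 16936 - 3P = 6P - 11864 gives the equilibrium P* = 3200, Q* = 7336.
The ceiling of 2313 is below the equilibrium price 3200, so it binds.
At P = 2313: Qd = 16936 - 3·2313 = 9997 and Qs = 6·2313 - 11864 = 2014.
Quantity traded falls to 2014. At Q = 2014 the demand price is (16936 - 2014)/3 = 4974 and the supply price is (11864 + 2014)/6 = 2313.
Deadweight loss = ½ · (4974 - 2313) · (7336 - 2014) = ½ · 2661 · 5322 = 7080921.

7080921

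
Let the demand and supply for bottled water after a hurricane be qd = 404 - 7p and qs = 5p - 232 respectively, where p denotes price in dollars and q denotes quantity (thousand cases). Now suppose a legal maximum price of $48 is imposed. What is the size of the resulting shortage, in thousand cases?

60

Setting quantity demanded equal to quantity supplied, 404 - 7p = 5p - 232, gives p* = 53 and q* = 33.
The ceiling of 48 is below the equilibrium price 53, so it binds.
At p = 48: qd = 404 - 7·48 = 68 and qs = 5·48 - 232 = 8.
Shortage = qd - qs = 68 - 8 = 60.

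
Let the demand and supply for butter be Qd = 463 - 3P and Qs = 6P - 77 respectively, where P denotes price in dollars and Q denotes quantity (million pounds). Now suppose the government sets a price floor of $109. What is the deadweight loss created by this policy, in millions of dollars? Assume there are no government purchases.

5402.25

Without the control the market clears where 463 - 3P = 6P - 77, i.e. P* = 60 and Q* = 283.
Since 109 > 60, the floor is binding.
At P = 109: Qd = 463 - 3·109 = 136 and Qs = 6·109 - 77 = 577.
Quantity traded falls to 136. At Q = 136 the demand price is (463 - 136)/3 = 109 and the supply price is (77 + 136)/6 = 35.5.
Deadweight loss = ½ · (109 - 35.5) · (283 - 136) = ½ · 73.5 · 147 = 5402.25.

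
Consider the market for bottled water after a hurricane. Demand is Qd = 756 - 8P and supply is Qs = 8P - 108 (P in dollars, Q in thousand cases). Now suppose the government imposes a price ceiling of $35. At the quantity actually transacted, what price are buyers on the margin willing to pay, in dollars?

Equilibrium: 756 - 8P = 8P - 108, so 864 = 16P and P* = 54, Q* = 324.
Since 35 < 54, the ceiling is binding.
At P = 35: Qd = 756 - 8·35 = 476 and Qs = 8·35 - 108 = 172.
Only 172 units reach the market. On the demand curve, the marginal buyer's willingness to pay at Q = 172 is (756 - 172)/8 = 73.

73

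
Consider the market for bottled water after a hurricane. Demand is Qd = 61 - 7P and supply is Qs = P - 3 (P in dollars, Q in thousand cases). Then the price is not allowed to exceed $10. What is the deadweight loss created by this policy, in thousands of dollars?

Equilibrium: 61 - 7P = P - 3, so 64 = 8P and P* = 8, Q* = 5.
Since 10 is above P* = 8, the ceiling does not bind and the free-market outcome prevails.
Since the control does not bind, no trades are prevented and deadweight loss is zero.

0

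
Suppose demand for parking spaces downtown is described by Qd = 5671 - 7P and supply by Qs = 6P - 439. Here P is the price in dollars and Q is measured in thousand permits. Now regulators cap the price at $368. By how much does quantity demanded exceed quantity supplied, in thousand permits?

1326

In a free market, 5671 - 7P = 6P - 439 gives the equilibrium P* = 470, Q* = 2381.
The ceiling of 368 is below the equilibrium price 470, so it binds.
At P = 368: Qd = 5671 - 7·368 = 3095 and Qs = 6·368 - 439 = 1769.
Shortage = Qd - Qs = 3095 - 1769 = 1326.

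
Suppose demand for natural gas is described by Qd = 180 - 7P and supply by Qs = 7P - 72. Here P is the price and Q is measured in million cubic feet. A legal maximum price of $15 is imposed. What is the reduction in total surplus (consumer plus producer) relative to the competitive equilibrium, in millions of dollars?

Without the control the market clears where 180 - 7P = 7P - 72, i.e. P* = 18 and Q* = 54.
Because the ceiling (15) lies below the market-clearing price, it is binding.
At P = 15: Qd = 180 - 7·15 = 75 and Qs = 7·15 - 72 = 33.
Quantity traded falls to 33. At Q = 33 the demand price is (180 - 33)/7 = 21 and the supply price is (72 + 33)/7 = 15.
Deadweight loss = ½ · (21 - 15) · (54 - 33) = ½ · 6 · 21 = 63.

63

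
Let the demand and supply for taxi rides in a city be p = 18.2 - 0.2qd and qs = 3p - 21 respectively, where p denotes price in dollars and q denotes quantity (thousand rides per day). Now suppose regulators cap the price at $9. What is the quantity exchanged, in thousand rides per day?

Rearranging demand gives qd = 91 - 5p. Setting quantity demanded equal to quantity supplied, 91 - 5p = 3p - 21, gives p* = 14 and q* = 21.
Because the ceiling (9) lies below the market-clearing price, it is binding.
At p = 9: qd = 91 - 5·9 = 46 and qs = 3·9 - 21 = 6.
The quantity actually transacted is the short side, supply: 6.

6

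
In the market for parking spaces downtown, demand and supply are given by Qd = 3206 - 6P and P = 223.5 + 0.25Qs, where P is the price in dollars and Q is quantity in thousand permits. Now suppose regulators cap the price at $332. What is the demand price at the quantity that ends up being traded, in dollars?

Rearranging supply gives Qs = 4P - 894. Without the control the market clears where 3206 - 6P = 4P - 894, i.e. P* = 410 and Q* = 746.
The ceiling of 332 is below the equilibrium price 410, so it binds.
At P = 332: Qd = 3206 - 6·332 = 1214 and Qs = 4·332 - 894 = 434.
Only 434 units reach the market. On the demand curve, the marginal buyer's willingness to pay at Q = 434 is (3206 - 434)/6 = 462.

462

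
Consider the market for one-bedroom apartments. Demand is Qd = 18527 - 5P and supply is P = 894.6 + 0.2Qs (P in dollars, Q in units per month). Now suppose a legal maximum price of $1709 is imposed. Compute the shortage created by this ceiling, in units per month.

5910

Rearranging supply gives Qs = 5P - 4473. Setting quantity demanded equal to quantity supplied, 18527 - 5P = 5P - 4473, gives P* = 2300 and Q* = 7027.
Since 1709 < 2300, the ceiling is binding.
At P = 1709: Qd = 18527 - 5·1709 = 9982 and Qs = 5·1709 - 4473 = 4072.
Shortage = Qd - Qs = 9982 - 4072 = 5910.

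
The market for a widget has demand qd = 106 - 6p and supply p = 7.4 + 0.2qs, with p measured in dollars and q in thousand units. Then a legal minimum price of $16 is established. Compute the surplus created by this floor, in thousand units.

Rearranging supply gives qs = 5p - 37. Setting quantity demanded equal to quantity supplied, 106 - 6p = 5p - 37, gives p* = 13 and q* = 28.
Since 16 > 13, the floor is binding.
At p = 16: qd = 106 - 6·16 = 10 and qs = 5·16 - 37 = 43.
Surplus = qs - qd = 43 - 10 = 33.

33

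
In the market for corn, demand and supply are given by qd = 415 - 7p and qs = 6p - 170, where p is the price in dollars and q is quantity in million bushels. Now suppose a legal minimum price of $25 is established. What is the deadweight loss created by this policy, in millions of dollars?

Setting quantity demanded equal to quantity supplied, 415 - 7p = 6p - 170, gives p* = 45 and q* = 100.
Since 25 is below p* = 45, the floor does not bind and the free-market outcome prevails.
Since the control does not bind, no trades are prevented and deadweight loss is zero.

0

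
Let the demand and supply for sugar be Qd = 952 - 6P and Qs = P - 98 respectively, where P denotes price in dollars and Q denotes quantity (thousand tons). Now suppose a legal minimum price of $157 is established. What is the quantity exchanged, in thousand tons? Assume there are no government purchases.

10

Setting quantity demanded equal to quantity supplied, 952 - 6P = P - 98, gives P* = 150 and Q* = 52.
Because the floor (157) lies above the market-clearing price, it is binding.
At P = 157: Qd = 952 - 6·157 = 10 and Qs = 157 - 98 = 59.
The quantity actually transacted is the short side, demand: 10.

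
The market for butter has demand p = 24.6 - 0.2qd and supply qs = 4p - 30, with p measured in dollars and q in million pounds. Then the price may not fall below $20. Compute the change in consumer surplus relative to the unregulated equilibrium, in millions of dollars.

-91.5

Rearranging demand gives qd = 123 - 5p. Equilibrium: 123 - 5p = 4p - 30, so 153 = 9p and p* = 17, q* = 38.
Since 20 > 17, the floor is binding.
At p = 20: qd = 123 - 5·20 = 23 and qs = 4·20 - 30 = 50.
Consumer surplus without the control is ½ · (24.6 - 17) · 38 = 144.4.
With the floor, consumers buy 23 units at 20, so CS = ½ · (24.6 - 20) · 23 = 52.9.
Change in consumer surplus = 52.9 - 144.4 = -91.5.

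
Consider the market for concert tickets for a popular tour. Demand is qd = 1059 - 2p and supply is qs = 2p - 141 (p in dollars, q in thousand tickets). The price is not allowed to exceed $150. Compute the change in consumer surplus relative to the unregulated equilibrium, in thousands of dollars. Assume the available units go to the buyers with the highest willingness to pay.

1350

In a free market, 1059 - 2p = 2p - 141 gives the equilibrium p* = 300, q* = 459.
Since 150 < 300, the ceiling is binding.
At p = 150: qd = 1059 - 2·150 = 759 and qs = 2·150 - 141 = 159.
Consumer surplus without the control is ½ · (529.5 - 300) · 459 = 52670.25.
With the ceiling, 159 units are sold at 150 (assume they go to the highest-value buyers). The demand price at q = 159 is 450, so CS = ½ · [(529.5 - 150) + (450 - 150)] · 159 = 54020.25.
Change in consumer surplus = 54020.25 - 52670.25 = 1350.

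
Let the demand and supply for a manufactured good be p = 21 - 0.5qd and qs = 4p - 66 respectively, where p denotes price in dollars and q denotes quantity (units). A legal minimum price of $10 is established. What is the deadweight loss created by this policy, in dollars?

0

Rearranging demand gives qd = 42 - 2p. Equilibrium: 42 - 2p = 4p - 66, so 108 = 6p and p* = 18, q* = 6.
Since 10 is below p* = 18, the floor does not bind and the free-market outcome prevails.
Since the control does not bind, no trades are prevented and deadweight loss is zero.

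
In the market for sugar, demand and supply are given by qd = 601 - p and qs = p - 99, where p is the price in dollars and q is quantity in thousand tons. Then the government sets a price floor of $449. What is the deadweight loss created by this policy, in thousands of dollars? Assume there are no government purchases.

Setting quantity demanded equal to quantity supplied, 601 - p = p - 99, gives p* = 350 and q* = 251.
Because the floor (449) lies above the market-clearing price, it is binding.
At p = 449: qd = 601 - 449 = 152 and qs = 449 - 99 = 350.
Quantity traded falls to 152. At q = 152 the demand price is 601 - 152 = 449 and the supply price is 99 + 152 = 251.
Deadweight loss = ½ · (449 - 251) · (251 - 152) = ½ · 198 · 99 = 9801.

9801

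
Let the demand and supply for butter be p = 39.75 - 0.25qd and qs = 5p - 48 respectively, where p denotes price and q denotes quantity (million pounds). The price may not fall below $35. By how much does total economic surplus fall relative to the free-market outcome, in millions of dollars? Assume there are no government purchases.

518.4

Rearranging demand gives qd = 159 - 4p. Without the control the market clears where 159 - 4p = 5p - 48, i.e. p* = 23 and q* = 67.
Since 35 > 23, the floor is binding.
At p = 35: qd = 159 - 4·35 = 19 and qs = 5·35 - 48 = 127.
Quantity traded falls to 19. At q = 19 the demand price is (159 - 19)/4 = 35 and the supply price is (48 + 19)/5 = 13.4.
Deadweight loss = ½ · (35 - 13.4) · (67 - 19) = ½ · 21.6 · 48 = 518.4.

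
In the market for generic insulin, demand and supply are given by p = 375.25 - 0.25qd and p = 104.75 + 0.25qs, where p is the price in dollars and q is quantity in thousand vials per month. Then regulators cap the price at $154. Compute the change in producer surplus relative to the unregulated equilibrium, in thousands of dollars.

Rearranging demand gives qd = 1501 - 4p; rearranging supply gives qs = 4p - 419. Setting quantity demanded equal to quantity supplied, 1501 - 4p = 4p - 419, gives p* = 240 and q* = 541.
Because the ceiling (154) lies below the market-clearing price, it is binding.
At p = 154: qd = 1501 - 4·154 = 885 and qs = 4·154 - 419 = 197.
Producer surplus without the control is ½ · (240 - 104.75) · 541 = 36585.125.
With the ceiling, producers sell 197 units at 154, so PS = ½ · (154 - 104.75) · 197 = 4851.125.
Change in producer surplus = 4851.125 - 36585.125 = -31734.

-31734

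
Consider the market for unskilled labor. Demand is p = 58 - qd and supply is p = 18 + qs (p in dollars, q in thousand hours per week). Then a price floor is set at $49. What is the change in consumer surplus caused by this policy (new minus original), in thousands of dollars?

Rearranging demand gives qd = 58 - p; rearranging supply gives qs = p - 18. Without the control the market clears where 58 - p = p - 18, i.e. p* = 38 and q* = 20.
Because the floor (49) lies above the market-clearing price, it is binding.
At p = 49: qd = 58 - 49 = 9 and qs = 49 - 18 = 31.
Consumer surplus without the control is ½ · (58 - 38) · 20 = 200.
With the floor, consumers buy 9 units at 49, so CS = ½ · (58 - 49) · 9 = 40.5.
Change in consumer surplus = 40.5 - 200 = -159.5.

-159.5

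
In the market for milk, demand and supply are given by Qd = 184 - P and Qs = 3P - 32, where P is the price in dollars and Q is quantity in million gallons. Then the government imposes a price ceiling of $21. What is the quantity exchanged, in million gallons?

Without the control the market clears where 184 - P = 3P - 32, i.e. P* = 54 and Q* = 130.
Since 21 < 54, the ceiling is binding.
At P = 21: Qd = 184 - 21 = 163 and Qs = 3·21 - 32 = 31.
The quantity actually transacted is the short side, supply: 31.

31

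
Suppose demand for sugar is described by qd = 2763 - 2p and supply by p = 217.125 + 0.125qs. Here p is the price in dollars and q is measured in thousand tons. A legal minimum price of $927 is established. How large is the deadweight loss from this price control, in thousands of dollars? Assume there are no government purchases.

284411.25

Rearranging supply gives qs = 8p - 1737. In a free market, 2763 - 2p = 8p - 1737 gives the equilibrium p* = 450, q* = 1863.
Since 927 > 450, the floor is binding.
At p = 927: qd = 2763 - 2·927 = 909 and qs = 8·927 - 1737 = 5679.
Quantity traded falls to 909. At q = 909 the demand price is (2763 - 909)/2 = 927 and the supply price is (1737 + 909)/8 = 330.75.
Deadweight loss = ½ · (927 - 330.75) · (1863 - 909) = ½ · 596.25 · 954 = 284411.25.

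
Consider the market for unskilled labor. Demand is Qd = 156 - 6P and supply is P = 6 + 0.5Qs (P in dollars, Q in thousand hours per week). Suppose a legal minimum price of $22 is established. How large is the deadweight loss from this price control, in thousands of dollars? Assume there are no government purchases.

12

Rearranging supply gives Qs = 2P - 12. Setting quantity demanded equal to quantity supplied, 156 - 6P = 2P - 12, gives P* = 21 and Q* = 30.
Since 22 > 21, the floor is binding.
At P = 22: Qd = 156 - 6·22 = 24 and Qs = 2·22 - 12 = 32.
Quantity traded falls to 24. At Q = 24 the demand price is (156 - 24)/6 = 22 and the supply price is (12 + 24)/2 = 18.
Deadweight loss = ½ · (22 - 18) · (30 - 24) = ½ · 4 · 6 = 12.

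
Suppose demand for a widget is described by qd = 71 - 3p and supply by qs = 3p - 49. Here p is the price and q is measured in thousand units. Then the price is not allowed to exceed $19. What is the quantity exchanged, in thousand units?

Without the control the market clears where 71 - 3p = 3p - 49, i.e. p* = 20 and q* = 11.
Since 19 < 20, the ceiling is binding.
At p = 19: qd = 71 - 3·19 = 14 and qs = 3·19 - 49 = 8.
The quantity actually transacted is the short side, supply: 8.

8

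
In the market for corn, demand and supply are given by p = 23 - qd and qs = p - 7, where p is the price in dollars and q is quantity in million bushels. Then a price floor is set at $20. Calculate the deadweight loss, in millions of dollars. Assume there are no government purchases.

Rearranging demand gives qd = 23 - p. Setting quantity demanded equal to quantity supplied, 23 - p = p - 7, gives p* = 15 and q* = 8.
Since 20 > 15, the floor is binding.
At p = 20: qd = 23 - 20 = 3 and qs = 20 - 7 = 13.
Quantity traded falls to 3. At q = 3 the demand price is 23 - 3 = 20 and the supply price is 7 + 3 = 10.
Deadweight loss = ½ · (20 - 10) · (8 - 3) = ½ · 10 · 5 = 25.

25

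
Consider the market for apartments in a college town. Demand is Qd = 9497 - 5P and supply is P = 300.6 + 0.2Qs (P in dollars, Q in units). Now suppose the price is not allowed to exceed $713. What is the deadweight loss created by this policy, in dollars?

Rearranging supply gives Qs = 5P - 1503. Without the control the market clears where 9497 - 5P = 5P - 1503, i.e. P* = 1100 and Q* = 3997.
Because the ceiling (713) lies below the market-clearing price, it is binding.
At P = 713: Qd = 9497 - 5·713 = 5932 and Qs = 5·713 - 1503 = 2062.
Quantity traded falls to 2062. At Q = 2062 the demand price is (9497 - 2062)/5 = 1487 and the supply price is (1503 + 2062)/5 = 713.
Deadweight loss = ½ · (1487 - 713) · (3997 - 2062) = ½ · 774 · 1935 = 748845.

748845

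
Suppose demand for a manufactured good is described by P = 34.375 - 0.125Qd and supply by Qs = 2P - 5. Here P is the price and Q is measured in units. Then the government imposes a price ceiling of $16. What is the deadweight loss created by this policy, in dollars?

Rearranging demand gives Qd = 275 - 8P. In a free market, 275 - 8P = 2P - 5 gives the equilibrium P* = 28, Q* = 51.
Since 16 < 28, the ceiling is binding.
At P = 16: Qd = 275 - 8·16 = 147 and Qs = 2·16 - 5 = 27.
Quantity traded falls to 27. At Q = 27 the demand price is (275 - 27)/8 = 31 and the supply price is (5 + 27)/2 = 16.
Deadweight loss = ½ · (31 - 16) · (51 - 27) = ½ · 15 · 24 = 180.

180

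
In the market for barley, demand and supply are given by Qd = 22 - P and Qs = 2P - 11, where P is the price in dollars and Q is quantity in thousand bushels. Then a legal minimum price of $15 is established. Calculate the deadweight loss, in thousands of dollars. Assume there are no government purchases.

Without the control the market clears where 22 - P = 2P - 11, i.e. P* = 11 and Q* = 11.
The floor of 15 is above the equilibrium price 11, so it binds.
At P = 15: Qd = 22 - 15 = 7 and Qs = 2·15 - 11 = 19.
Quantity traded falls to 7. At Q = 7 the demand price is 22 - 7 = 15 and the supply price is (11 + 7)/2 = 9.
Deadweight loss = ½ · (15 - 9) · (11 - 7) = ½ · 6 · 4 = 12.

12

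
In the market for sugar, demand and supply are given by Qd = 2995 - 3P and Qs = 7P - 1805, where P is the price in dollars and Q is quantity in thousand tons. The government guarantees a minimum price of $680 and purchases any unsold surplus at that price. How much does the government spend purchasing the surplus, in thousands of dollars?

1360000

Setting quantity demanded equal to quantity supplied, 2995 - 3P = 7P - 1805, gives P* = 480 and Q* = 1555.
The floor of 680 is above the equilibrium price 480, so it binds.
At P = 680: Qd = 2995 - 3·680 = 955 and Qs = 7·680 - 1805 = 2955.
Surplus = Qs - Qd = 2000.
Government expenditure = surplus × support price = 2000 × 680 = 1360000.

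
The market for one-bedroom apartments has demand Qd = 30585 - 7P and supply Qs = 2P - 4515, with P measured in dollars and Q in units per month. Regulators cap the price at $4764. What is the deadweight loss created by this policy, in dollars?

Setting quantity demanded equal to quantity supplied, 30585 - 7P = 2P - 4515, gives P* = 3900 and Q* = 3285.
The ceiling of 4764 is above the equilibrium price 3900, so it is not binding; the market clears at P* = 3900, Q* = 3285.
Since the control does not bind, no trades are prevented and deadweight loss is zero.

0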